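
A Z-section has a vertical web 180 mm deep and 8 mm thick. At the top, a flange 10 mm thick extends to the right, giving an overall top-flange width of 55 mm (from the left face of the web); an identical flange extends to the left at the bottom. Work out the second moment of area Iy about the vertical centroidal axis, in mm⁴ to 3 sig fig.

Split into non-overlapping primitives; take the origin at the lower-left of the bounding box.
Web: 8 × 180, A = 1 440 mm², x = 51 mm, Ī = 7 680 mm⁴.
Top flange (beyond web): 47 × 10, A = 470 mm², x = 78.5 mm, Ī = 86 519 mm⁴.
Bottom flange (beyond web): 47 × 10, A = 470 mm², x = 23.5 mm, Ī = 86 519 mm⁴.
Centroid: x̄ = ΣA·x / ΣA = 51 mm.
Transfer each piece to the vertical centroidal axis using Ī + A·d² with d = x − 51:
  web: d = 0 mm → contributes +7 680 mm⁴
  top flange (beyond web): d = 27.5 mm → contributes +441 957 mm⁴
  bottom flange (beyond web): d = -27.5 mm → contributes +441 957 mm⁴
Total I = 891 593 mm⁴.

Iy ≈ 8.92 × 10⁵ mm⁴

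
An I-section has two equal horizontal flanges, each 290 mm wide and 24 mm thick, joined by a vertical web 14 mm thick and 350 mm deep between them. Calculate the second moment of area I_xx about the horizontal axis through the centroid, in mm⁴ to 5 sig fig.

I_xx ≈ 5.3746 × 10⁸ mm⁴

Decompose the section into non-overlapping parts with the origin at the bottom-left of its bounding rectangle.
Bottom flange: 290 × 24, A = 6 960 mm², y = 12 mm, Ī = 334 080 mm⁴.
Web: 14 × 350, A = 4 900 mm², y = 199 mm, Ī = 50 020 833 mm⁴.
Top flange: 290 × 24, A = 6 960 mm², y = 386 mm, Ī = 334 080 mm⁴.
By symmetry the centroid is at mid-height, ȳ = 199 mm.
Transfer each piece to the horizontal axis through the centroid using Ī + A·d² with d = y − 199:
  bottom flange: d = -187 mm → contributes +243 718 320 mm⁴
  web: d = 0 mm → contributes +50 020 833 mm⁴
  top flange: d = 187 mm → contributes +243 718 320 mm⁴
Total I = 537 457 473 mm⁴.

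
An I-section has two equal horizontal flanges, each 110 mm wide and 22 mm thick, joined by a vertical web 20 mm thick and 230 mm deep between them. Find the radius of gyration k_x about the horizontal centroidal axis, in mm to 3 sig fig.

Decompose the section into non-overlapping parts with the origin at the bottom-left of its bounding rectangle.
Bottom flange: 110 × 22, A = 2 420 mm², y = 11 mm, Ī = 97 607 mm⁴.
Web: 20 × 230, A = 4 600 mm², y = 137 mm, Ī = 20 278 333 mm⁴.
Top flange: 110 × 22, A = 2 420 mm², y = 263 mm, Ī = 97 607 mm⁴.
By symmetry the centroid is at mid-height, ȳ = 137 mm.
Transfer each piece to the horizontal centroidal axis using Ī + A·d² with d = y − 137:
  bottom flange: d = -126 mm → contributes +38 517 527 mm⁴
  web: d = 0 mm → contributes +20 278 333 mm⁴
  top flange: d = 126 mm → contributes +38 517 527 mm⁴
Total I = 97 313 387 mm⁴.
Radius of gyration: k = √(I/A) = √(97 313 387 / 9 440) = 101.53 mm.

k_x ≈ 102 mm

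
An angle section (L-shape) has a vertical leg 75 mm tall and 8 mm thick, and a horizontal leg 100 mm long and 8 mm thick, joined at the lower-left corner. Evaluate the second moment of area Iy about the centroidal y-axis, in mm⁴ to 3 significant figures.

Iy ≈ 1.35 × 10⁶ mm⁴

Break the section into simple shapes (no overlaps), measuring from the bottom-left corner of the bounding box.
Vertical leg: 8 × 75, A = 600 mm², x = 4 mm, Ī = 3 200 mm⁴.
Horizontal leg (remainder): 92 × 8, A = 736 mm², x = 54 mm, Ī = 519 125 mm⁴.
Centroid: x̄ = ΣA·x / ΣA = 31.545 mm.
Transfer each piece to the centroidal y-axis using Ī + A·d² with d = x − 31.545:
  vertical leg: d = -27.545 mm → contributes +458 433 mm⁴
  horizontal leg (remainder): d = 22.455 mm → contributes +890 239 mm⁴
Total I = 1 348 673 mm⁴.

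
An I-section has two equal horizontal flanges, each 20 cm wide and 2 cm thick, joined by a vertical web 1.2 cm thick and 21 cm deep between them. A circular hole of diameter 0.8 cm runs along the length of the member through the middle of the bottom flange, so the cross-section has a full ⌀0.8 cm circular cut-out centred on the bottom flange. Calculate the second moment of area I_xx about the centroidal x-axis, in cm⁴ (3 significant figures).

Decompose the section into non-overlapping parts with the origin at the bottom-left of its bounding rectangle.
Bottom flange: 20 × 2, A = 40 cm², y = 1 cm, Ī = 13.333 cm⁴.
Web: 1.2 × 21, A = 25.2 cm², y = 12.5 cm, Ī = 926.1 cm⁴.
Top flange: 20 × 2, A = 40 cm², y = 24 cm, Ī = 13.333 cm⁴.
Hole (subtracted): ⌀0.8, A = 0.50265 cm², y = 1 cm, Ī = 0.020106 cm⁴.
Centroid: ȳ = ΣA·y / ΣA = 12.555 cm.
Transfer each piece to the centroidal x-axis using Ī + A·d² with d = y − 12.555:
  bottom flange: d = -11.555 cm → contributes +5354.3 cm⁴
  web: d = -0.055212 cm → contributes +926.18 cm⁴
  top flange: d = 11.445 cm → contributes +5252.7 cm⁴
  hole: d = -11.555 cm → contributes −67.136 cm⁴
Total I = 11 466 cm⁴.

I_xx ≈ 1.15 × 10⁴ cm⁴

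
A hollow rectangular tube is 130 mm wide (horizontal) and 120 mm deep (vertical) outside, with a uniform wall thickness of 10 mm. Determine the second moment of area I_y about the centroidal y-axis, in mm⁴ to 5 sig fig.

Treat the section as a set of non-overlapping primitives; coordinates are from the bounding-box lower-left.
Outer rectangle: 130 × 120, A = 15 600 mm², x = 65 mm, Ī = 21 970 000 mm⁴.
Inner void (subtracted): 110 × 100, A = 11 000 mm², x = 65 mm, Ī = 11 091 667 mm⁴.
By symmetry the centroid is at mid-width, x̄ = 65 mm.
All pieces are centred on the centroidal y-axis, so I = ΣĪ (holes subtracted) = 10 878 333 mm⁴.

I_y ≈ 1.0878 × 10⁷ mm⁴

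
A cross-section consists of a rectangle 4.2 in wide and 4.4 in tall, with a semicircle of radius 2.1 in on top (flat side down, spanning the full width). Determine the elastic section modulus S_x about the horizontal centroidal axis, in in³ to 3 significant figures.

Split into non-overlapping primitives; take the origin at the lower-left of the bounding box.
Rectangular body: 4.2 × 4.4, A = 18.48 in², y = 2.2 in, Ī = 29.814 in⁴.
Semicircular cap: semicircle r = 2.1, A = 6.9272 in², y = 5.2913 in, Ī = 2.1346 in⁴.
Centroid: ȳ = ΣA·y / ΣA = 3.0428 in.
Transfer each piece to the horizontal centroidal axis using Ī + A·d² with d = y − 3.0428:
  rectangular body: d = -0.84283 in → contributes +42.942 in⁴
  semicircular cap: d = 2.2484 in → contributes +37.155 in⁴
Total I = 80.097 in⁴.
Extreme fibre distance c = 3.4572 in; S = I/c = 23.168 in³.

S_x ≈ 23.2 in³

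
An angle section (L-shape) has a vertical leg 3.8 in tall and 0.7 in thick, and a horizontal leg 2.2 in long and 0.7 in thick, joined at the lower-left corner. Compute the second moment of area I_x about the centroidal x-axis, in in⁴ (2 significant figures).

I_x ≈ 5.1 in⁴

Treat the section as a set of non-overlapping primitives; coordinates are from the bounding-box lower-left.
Vertical leg: 0.7 × 3.8, A = 2.66 in², y = 1.9 in, Ī = 3.201 in⁴.
Horizontal leg (remainder): 1.5 × 0.7, A = 1.05 in², y = 0.35 in, Ī = 0.04288 in⁴.
Centroid: ȳ = ΣA·y / ΣA = 1.461 in.
Transfer each piece to the centroidal x-axis using Ī + A·d² with d = y − 1.461:
  vertical leg: d = 0.4387 in → contributes +3.713 in⁴
  horizontal leg (remainder): d = -1.111 in → contributes +1.34 in⁴
Total I = 5.052 in⁴.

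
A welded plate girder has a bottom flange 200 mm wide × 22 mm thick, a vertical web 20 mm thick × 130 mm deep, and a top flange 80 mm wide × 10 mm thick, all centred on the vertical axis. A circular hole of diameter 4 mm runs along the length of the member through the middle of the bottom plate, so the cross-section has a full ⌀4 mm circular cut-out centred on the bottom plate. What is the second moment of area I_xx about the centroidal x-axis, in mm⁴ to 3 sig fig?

Decompose the section into non-overlapping parts with the origin at the bottom-left of its bounding rectangle.
Bottom plate: 200 × 22, A = 4 400 mm², y = 11 mm, Ī = 177 467 mm⁴.
Web plate: 20 × 130, A = 2 600 mm², y = 87 mm, Ī = 3 661 667 mm⁴.
Top plate: 80 × 10, A = 800 mm², y = 157 mm, Ī = 6666.7 mm⁴.
Hole (subtracted): ⌀4, A = 12.566 mm², y = 11 mm, Ī = 12.566 mm⁴.
Centroid: ȳ = ΣA·y / ΣA = 51.373 mm.
Transfer each piece to the centroidal x-axis using Ī + A·d² with d = y − 51.373:
  bottom plate: d = -40.373 mm → contributes +7 349 281 mm⁴
  web plate: d = 35.627 mm → contributes +6 961 852 mm⁴
  top plate: d = 105.63 mm → contributes +8 932 362 mm⁴
  hole: d = -40.373 mm → contributes −20 495 mm⁴
Total I = 23 222 999 mm⁴.

I_xx ≈ 2.32 × 10⁷ mm⁴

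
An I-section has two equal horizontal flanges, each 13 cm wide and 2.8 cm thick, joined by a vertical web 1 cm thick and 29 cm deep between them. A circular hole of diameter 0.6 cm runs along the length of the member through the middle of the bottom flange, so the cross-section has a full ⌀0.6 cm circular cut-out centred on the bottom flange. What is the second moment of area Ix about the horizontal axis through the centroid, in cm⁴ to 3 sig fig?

Ix ≈ 2.04 × 10⁴ cm⁴

Treat the section as a set of non-overlapping primitives; coordinates are from the bounding-box lower-left.
Bottom flange: 13 × 2.8, A = 36.4 cm², y = 1.4 cm, Ī = 23.781 cm⁴.
Web: 1 × 29, A = 29 cm², y = 17.3 cm, Ī = 2032.4 cm⁴.
Top flange: 13 × 2.8, A = 36.4 cm², y = 33.2 cm, Ī = 23.781 cm⁴.
Hole (subtracted): ⌀0.6, A = 0.28274 cm², y = 1.4 cm, Ī = 0.0063617 cm⁴.
Centroid: ȳ = ΣA·y / ΣA = 17.344 cm.
Transfer each piece to the horizontal axis through the centroid using Ī + A·d² with d = y − 17.344:
  bottom flange: d = -15.944 cm → contributes +9277.4 cm⁴
  web: d = -0.044284 cm → contributes +2032.5 cm⁴
  top flange: d = 15.856 cm → contributes +9174.9 cm⁴
  hole: d = -15.944 cm → contributes −71.885 cm⁴
Total I = 20 413 cm⁴.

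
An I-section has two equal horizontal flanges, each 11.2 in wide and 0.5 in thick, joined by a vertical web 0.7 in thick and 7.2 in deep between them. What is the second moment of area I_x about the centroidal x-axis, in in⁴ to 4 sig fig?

Decompose the section into non-overlapping parts with the origin at the bottom-left of its bounding rectangle.
Bottom flange: 11.2 × 0.5, A = 5.6 in², y = 0.25 in, Ī = 0.116667 in⁴.
Web: 0.7 × 7.2, A = 5.04 in², y = 4.1 in, Ī = 21.7728 in⁴.
Top flange: 11.2 × 0.5, A = 5.6 in², y = 7.95 in, Ī = 0.116667 in⁴.
By symmetry the centroid is at mid-height, ȳ = 4.1 in.
Transfer each piece to the centroidal x-axis using Ī + A·d² with d = y − 4.1:
  bottom flange: d = -3.85 in → contributes +83.1227 in⁴
  web: d = 0 in → contributes +21.7728 in⁴
  top flange: d = 3.85 in → contributes +83.1227 in⁴
Total I = 188.018 in⁴.

I_x ≈ 188.0 in⁴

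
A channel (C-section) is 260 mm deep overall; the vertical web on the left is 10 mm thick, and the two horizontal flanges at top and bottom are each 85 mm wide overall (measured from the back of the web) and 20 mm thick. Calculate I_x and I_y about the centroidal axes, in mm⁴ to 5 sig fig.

I_x ≈ 5.7947 × 10⁷ mm⁴, I_y ≈ 3.9438 × 10⁶ mm⁴

Break the section into simple shapes (no overlaps), measuring from the bottom-left corner of the bounding box.
Web: 10 × 260, A = 2 600 mm², y = 130 mm, Ī = 14 646 667 mm⁴.
Top flange (beyond web): 75 × 20, A = 1 500 mm², y = 250 mm, Ī = 50 000 mm⁴.
Bottom flange (beyond web): 75 × 20, A = 1 500 mm², y = 10 mm, Ī = 50 000 mm⁴.
By symmetry the centroid is at mid-height, ȳ = 130 mm.
Transfer each piece to the centroidal x-axis using Ī + A·d² with d = y − 130:
  web: d = 0 mm → contributes +14 646 667 mm⁴
  top flange (beyond web): d = 120 mm → contributes +21 650 000 mm⁴
  bottom flange (beyond web): d = -120 mm → contributes +21 650 000 mm⁴
Total I = 57 946 667 mm⁴.
For the y-axis: x̄ = 27.76786 mm.
Repeating about the centroidal y-axis gives I_y = 3 943 765 mm⁴.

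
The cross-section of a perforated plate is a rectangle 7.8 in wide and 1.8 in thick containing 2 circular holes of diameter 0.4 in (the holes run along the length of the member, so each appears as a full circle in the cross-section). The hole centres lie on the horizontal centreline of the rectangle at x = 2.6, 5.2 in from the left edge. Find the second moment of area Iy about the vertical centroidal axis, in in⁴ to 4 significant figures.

Iy ≈ 70.76 in⁴

Decompose the section into non-overlapping parts with the origin at the bottom-left of its bounding rectangle.
Plate: 7.8 × 1.8, A = 14.04 in², x = 3.9 in, Ī = 71.1828 in⁴.
Hole 1 (subtracted): ⌀0.4, A = 0.125664 in², x = 2.6 in, Ī = 0.00125664 in⁴.
Hole 2 (subtracted): ⌀0.4, A = 0.125664 in², x = 5.2 in, Ī = 0.00125664 in⁴.
By symmetry the centroid is at mid-width, x̄ = 3.9 in.
Transfer each piece to the vertical centroidal axis using Ī + A·d² with d = x − 3.9:
  plate: d = 0 in → contributes +71.1828 in⁴
  hole 1: d = -1.3 in → contributes −0.213628 in⁴
  hole 2: d = 1.3 in → contributes −0.213628 in⁴
Total I = 70.7555 in⁴.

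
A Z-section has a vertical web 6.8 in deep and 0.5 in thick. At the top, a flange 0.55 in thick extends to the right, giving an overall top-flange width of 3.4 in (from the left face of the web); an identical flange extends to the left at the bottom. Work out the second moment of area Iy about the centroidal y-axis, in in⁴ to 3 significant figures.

Iy ≈ 11.5 in⁴

Split into non-overlapping primitives; take the origin at the lower-left of the bounding box.
Web: 0.5 × 6.8, A = 3.4 in², x = 3.15 in, Ī = 0.070833 in⁴.
Top flange (beyond web): 2.9 × 0.55, A = 1.595 in², x = 4.85 in, Ī = 1.1178 in⁴.
Bottom flange (beyond web): 2.9 × 0.55, A = 1.595 in², x = 1.45 in, Ī = 1.1178 in⁴.
Centroid: x̄ = ΣA·x / ΣA = 3.15 in.
Transfer each piece to the centroidal y-axis using Ī + A·d² with d = x − 3.15:
  web: d = 0 in → contributes +0.070833 in⁴
  top flange (beyond web): d = 1.7 in → contributes +5.7274 in⁴
  bottom flange (beyond web): d = -1.7 in → contributes +5.7274 in⁴
Total I = 11.526 in⁴.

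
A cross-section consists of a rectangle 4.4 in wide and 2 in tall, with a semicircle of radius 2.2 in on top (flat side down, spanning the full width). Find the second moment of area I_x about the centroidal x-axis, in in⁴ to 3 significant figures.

Treat the section as a set of non-overlapping primitives; coordinates are from the bounding-box lower-left.
Rectangular body: 4.4 × 2, A = 8.8 in², y = 1 in, Ī = 2.9333 in⁴.
Semicircular cap: semicircle r = 2.2, A = 7.6027 in², y = 2.9337 in, Ī = 2.5711 in⁴.
Centroid: ȳ = ΣA·y / ΣA = 1.8963 in.
Transfer each piece to the centroidal x-axis using Ī + A·d² with d = y − 1.8963:
  rectangular body: d = -0.89628 in → contributes +10.002 in⁴
  semicircular cap: d = 1.0374 in → contributes +10.754 in⁴
Total I = 20.756 in⁴.

I_x ≈ 20.8 in⁴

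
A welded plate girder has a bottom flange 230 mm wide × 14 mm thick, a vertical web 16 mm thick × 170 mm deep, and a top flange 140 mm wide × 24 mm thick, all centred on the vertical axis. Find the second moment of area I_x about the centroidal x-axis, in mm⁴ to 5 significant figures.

I_x ≈ 6.5538 × 10⁷ mm⁴

Split into non-overlapping primitives; take the origin at the lower-left of the bounding box.
Bottom plate: 230 × 14, A = 3 220 mm², y = 7 mm, Ī = 52593.33 mm⁴.
Web plate: 16 × 170, A = 2 720 mm², y = 99 mm, Ī = 6 550 667 mm⁴.
Top plate: 140 × 24, A = 3 360 mm², y = 196 mm, Ī = 161 280 mm⁴.
Centroid: ȳ = ΣA·y / ΣA = 102.1914 mm.
Transfer each piece to the centroidal x-axis using Ī + A·d² with d = y − 102.1914:
  bottom plate: d = -95.1914 mm → contributes +29 230 308 mm⁴
  web plate: d = -3.191398 mm → contributes +6 578 370 mm⁴
  top plate: d = 93.8086 mm → contributes +29 729 461 mm⁴
Total I = 65 538 139 mm⁴.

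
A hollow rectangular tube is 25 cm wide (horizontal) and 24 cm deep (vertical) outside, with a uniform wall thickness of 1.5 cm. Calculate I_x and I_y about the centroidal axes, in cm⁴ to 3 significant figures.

I_x ≈ 1.18 × 10⁴ cm⁴, I_y ≈ 1.26 × 10⁴ cm⁴

Decompose the section into non-overlapping parts with the origin at the bottom-left of its bounding rectangle.
Outer rectangle: 25 × 24, A = 600 cm², y = 12 cm, Ī = 28 800 cm⁴.
Inner void (subtracted): 22 × 21, A = 462 cm², y = 12 cm, Ī = 16 979 cm⁴.
By symmetry the centroid is at mid-height, ȳ = 12 cm.
All pieces are centred on the centroidal x-axis, so I = ΣĪ (holes subtracted) = 11 822 cm⁴.
Repeating about the centroidal y-axis gives I_y = 12 616 cm⁴.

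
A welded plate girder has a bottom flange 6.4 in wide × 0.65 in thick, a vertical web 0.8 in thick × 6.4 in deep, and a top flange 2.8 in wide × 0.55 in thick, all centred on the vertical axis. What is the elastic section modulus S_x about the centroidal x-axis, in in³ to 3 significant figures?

Split into non-overlapping primitives; take the origin at the lower-left of the bounding box.
Bottom plate: 6.4 × 0.65, A = 4.16 in², y = 0.325 in, Ī = 0.14647 in⁴.
Web plate: 0.8 × 6.4, A = 5.12 in², y = 3.85 in, Ī = 17.476 in⁴.
Top plate: 2.8 × 0.55, A = 1.54 in², y = 7.325 in, Ī = 0.038821 in⁴.
Centroid: ȳ = ΣA·y / ΣA = 2.9893 in.
Transfer each piece to the centroidal x-axis using Ī + A·d² with d = y − 2.9893:
  bottom plate: d = -2.6643 in → contributes +29.677 in⁴
  web plate: d = 0.86067 in → contributes +21.269 in⁴
  top plate: d = 4.3357 in → contributes +28.988 in⁴
Total I = 79.934 in⁴.
Extreme fibre distance c = 4.6107 in; S = I/c = 17.337 in³.

S_x ≈ 17.3 in³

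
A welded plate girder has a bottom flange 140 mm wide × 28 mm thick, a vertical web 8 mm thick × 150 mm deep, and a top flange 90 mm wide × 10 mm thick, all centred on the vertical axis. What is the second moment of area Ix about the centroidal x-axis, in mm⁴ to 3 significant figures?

Ix ≈ 2.66 × 10⁷ mm⁴

Decompose the section into non-overlapping parts with the origin at the bottom-left of its bounding rectangle.
Bottom plate: 140 × 28, A = 3 920 mm², y = 14 mm, Ī = 256 107 mm⁴.
Web plate: 8 × 150, A = 1 200 mm², y = 103 mm, Ī = 2 250 000 mm⁴.
Top plate: 90 × 10, A = 900 mm², y = 183 mm, Ī = 7 500 mm⁴.
Centroid: ȳ = ΣA·y / ΣA = 57.007 mm.
Transfer each piece to the centroidal x-axis using Ī + A·d² with d = y − 57.007:
  bottom plate: d = -43.007 mm → contributes +7 506 427 mm⁴
  web plate: d = 45.993 mm → contributes +4 788 466 mm⁴
  top plate: d = 125.99 mm → contributes +14 294 393 mm⁴
Total I = 26 589 286 mm⁴.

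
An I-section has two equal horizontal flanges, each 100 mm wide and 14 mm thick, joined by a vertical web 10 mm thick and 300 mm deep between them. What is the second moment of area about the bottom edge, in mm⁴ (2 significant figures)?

Decompose the section into non-overlapping parts with the origin at the bottom-left of its bounding rectangle.
Bottom flange: 100 × 14, A = 1 400 mm², y = 7 mm, Ī = 22 867 mm⁴.
Web: 10 × 300, A = 3 000 mm², y = 164 mm, Ī = 22 500 000 mm⁴.
Top flange: 100 × 14, A = 1 400 mm², y = 321 mm, Ī = 22 867 mm⁴.
Transfer each piece to the base of the section using Ī + A·d² with d = y − 0:
  bottom flange: d = 7 mm → contributes +91 467 mm⁴
  web: d = 164 mm → contributes +103 188 000 mm⁴
  top flange: d = 321 mm → contributes +144 280 267 mm⁴
Total I = 247 559 733 mm⁴.

I_base ≈ 2.5 × 10⁸ mm⁴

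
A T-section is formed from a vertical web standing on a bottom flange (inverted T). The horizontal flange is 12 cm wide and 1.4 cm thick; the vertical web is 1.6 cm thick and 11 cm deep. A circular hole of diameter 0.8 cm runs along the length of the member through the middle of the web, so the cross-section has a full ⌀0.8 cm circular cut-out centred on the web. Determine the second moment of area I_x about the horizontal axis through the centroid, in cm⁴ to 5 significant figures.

Treat the section as a set of non-overlapping primitives; coordinates are from the bounding-box lower-left.
Flange: 12 × 1.4, A = 16.8 cm², y = 0.7 cm, Ī = 2.744 cm⁴.
Web: 1.6 × 11, A = 17.6 cm², y = 6.9 cm, Ī = 177.4667 cm⁴.
Hole (subtracted): ⌀0.8, A = 0.5026548 cm², y = 6.9 cm, Ī = 0.02010619 cm⁴.
Centroid: ȳ = ΣA·y / ΣA = 3.827193 cm.
Transfer each piece to the horizontal axis through the centroid using Ī + A·d² with d = y − 3.827193:
  flange: d = -3.127193 cm → contributes +167.0368 cm⁴
  web: d = 3.072807 cm → contributes +343.6484 cm⁴
  hole: d = 3.072807 cm → contributes −4.766245 cm⁴
Total I = 505.919 cm⁴.

I_x ≈ 505.92 cm⁴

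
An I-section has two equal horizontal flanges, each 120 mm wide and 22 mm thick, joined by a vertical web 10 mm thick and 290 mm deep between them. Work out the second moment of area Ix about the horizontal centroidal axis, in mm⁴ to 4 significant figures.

Ix ≈ 1.490 × 10⁸ mm⁴

Decompose the section into non-overlapping parts with the origin at the bottom-left of its bounding rectangle.
Bottom flange: 120 × 22, A = 2 640 mm², y = 11 mm, Ī = 106 480 mm⁴.
Web: 10 × 290, A = 2 900 mm², y = 167 mm, Ī = 20 324 167 mm⁴.
Top flange: 120 × 22, A = 2 640 mm², y = 323 mm, Ī = 106 480 mm⁴.
By symmetry the centroid is at mid-height, ȳ = 167 mm.
Transfer each piece to the horizontal centroidal axis using Ī + A·d² with d = y − 167:
  bottom flange: d = -156 mm → contributes +64 353 520 mm⁴
  web: d = 0 mm → contributes +20 324 167 mm⁴
  top flange: d = 156 mm → contributes +64 353 520 mm⁴
Total I = 149 031 207 mm⁴.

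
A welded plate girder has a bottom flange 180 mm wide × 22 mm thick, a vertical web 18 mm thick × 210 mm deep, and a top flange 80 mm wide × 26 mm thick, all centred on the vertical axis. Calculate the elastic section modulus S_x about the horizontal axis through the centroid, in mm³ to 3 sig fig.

S_x ≈ 6.01 × 10⁵ mm³

Break the section into simple shapes (no overlaps), measuring from the bottom-left corner of the bounding box.
Bottom plate: 180 × 22, A = 3 960 mm², y = 11 mm, Ī = 159 720 mm⁴.
Web plate: 18 × 210, A = 3 780 mm², y = 127 mm, Ī = 13 891 500 mm⁴.
Top plate: 80 × 26, A = 2 080 mm², y = 245 mm, Ī = 117 173 mm⁴.
Centroid: ȳ = ΣA·y / ΣA = 105.22 mm.
Transfer each piece to the horizontal axis through the centroid using Ī + A·d² with d = y − 105.22:
  bottom plate: d = -94.216 mm → contributes +35 311 187 mm⁴
  web plate: d = 21.784 mm → contributes +15 685 290 mm⁴
  top plate: d = 139.78 mm → contributes +40 759 538 mm⁴
Total I = 91 756 016 mm⁴.
Extreme fibre distance c = 152.78 mm; S = I/c = 600 560 mm³.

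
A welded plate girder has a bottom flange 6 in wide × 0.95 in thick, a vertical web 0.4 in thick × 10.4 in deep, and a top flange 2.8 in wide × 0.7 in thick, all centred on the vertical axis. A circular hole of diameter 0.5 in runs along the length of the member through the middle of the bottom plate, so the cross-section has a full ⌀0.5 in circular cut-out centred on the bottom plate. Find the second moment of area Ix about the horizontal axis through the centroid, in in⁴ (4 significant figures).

Ix ≈ 240.0 in⁴

Break the section into simple shapes (no overlaps), measuring from the bottom-left corner of the bounding box.
Bottom plate: 6 × 0.95, A = 5.7 in², y = 0.475 in, Ī = 0.428688 in⁴.
Web plate: 0.4 × 10.4, A = 4.16 in², y = 6.15 in, Ī = 37.4955 in⁴.
Top plate: 2.8 × 0.7, A = 1.96 in², y = 11.7 in, Ī = 0.0800333 in⁴.
Hole (subtracted): ⌀0.5, A = 0.19635 in², y = 0.475 in, Ī = 0.00306796 in⁴.
Centroid: ȳ = ΣA·y / ΣA = 4.39881 in.
Transfer each piece to the horizontal axis through the centroid using Ī + A·d² with d = y − 4.39881:
  bottom plate: d = -3.92381 in → contributes +88.1875 in⁴
  web plate: d = 1.75119 in → contributes +50.2528 in⁴
  top plate: d = 7.30119 in → contributes +104.562 in⁴
  hole: d = -3.92381 in → contributes −3.02612 in⁴
Total I = 239.977 in⁴.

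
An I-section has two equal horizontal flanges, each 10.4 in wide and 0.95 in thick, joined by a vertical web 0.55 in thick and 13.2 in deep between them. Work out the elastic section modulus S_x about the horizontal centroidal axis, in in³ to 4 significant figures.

Decompose the section into non-overlapping parts with the origin at the bottom-left of its bounding rectangle.
Bottom flange: 10.4 × 0.95, A = 9.88 in², y = 0.475 in, Ī = 0.743058 in⁴.
Web: 0.55 × 13.2, A = 7.26 in², y = 7.55 in, Ī = 105.415 in⁴.
Top flange: 10.4 × 0.95, A = 9.88 in², y = 14.625 in, Ī = 0.743058 in⁴.
By symmetry the centroid is at mid-height, ȳ = 7.55 in.
Transfer each piece to the horizontal centroidal axis using Ī + A·d² with d = y − 7.55:
  bottom flange: d = -7.075 in → contributes +495.293 in⁴
  web: d = 0 in → contributes +105.415 in⁴
  top flange: d = 7.075 in → contributes +495.293 in⁴
Total I = 1 096 in⁴.
Extreme fibre distance c = 7.55 in; S = I/c = 145.166 in³.

S_x ≈ 145.2 in³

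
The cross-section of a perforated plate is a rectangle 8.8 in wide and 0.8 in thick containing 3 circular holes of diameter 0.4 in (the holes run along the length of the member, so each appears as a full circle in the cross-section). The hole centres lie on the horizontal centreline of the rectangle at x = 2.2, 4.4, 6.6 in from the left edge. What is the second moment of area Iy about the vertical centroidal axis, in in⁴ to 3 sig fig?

Break the section into simple shapes (no overlaps), measuring from the bottom-left corner of the bounding box.
Plate: 8.8 × 0.8, A = 7.04 in², x = 4.4 in, Ī = 45.431 in⁴.
Hole 1 (subtracted): ⌀0.4, A = 0.12566 in², x = 2.2 in, Ī = 0.0012566 in⁴.
Hole 2 (subtracted): ⌀0.4, A = 0.12566 in², x = 4.4 in, Ī = 0.0012566 in⁴.
Hole 3 (subtracted): ⌀0.4, A = 0.12566 in², x = 6.6 in, Ī = 0.0012566 in⁴.
By symmetry the centroid is at mid-width, x̄ = 4.4 in.
Transfer each piece to the vertical centroidal axis using Ī + A·d² with d = x − 4.4:
  plate: d = 0 in → contributes +45.431 in⁴
  hole 1: d = -2.2 in → contributes −0.60947 in⁴
  hole 2: d = 0 in → contributes −0.0012566 in⁴
  hole 3: d = 2.2 in → contributes −0.60947 in⁴
Total I = 44.211 in⁴.

Iy ≈ 44.2 in⁴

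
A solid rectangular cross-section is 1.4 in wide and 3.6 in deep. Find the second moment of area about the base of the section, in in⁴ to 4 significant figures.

I_base ≈ 21.77 in⁴

The section: 1.4 × 3.6, A = 5.04 in², y = 1.8 in, Ī = 5.4432 in⁴.
Transfer it to a horizontal axis along the bottom face using Ī + A·d² with d = y − 0:
  the section: d = 1.8 in → contributes +21.7728 in⁴
Total I = 21.7728 in⁴.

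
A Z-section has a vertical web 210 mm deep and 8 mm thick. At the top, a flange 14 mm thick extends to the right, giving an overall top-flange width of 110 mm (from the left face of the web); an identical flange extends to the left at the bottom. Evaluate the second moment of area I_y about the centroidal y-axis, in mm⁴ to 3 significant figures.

Decompose the section into non-overlapping parts with the origin at the bottom-left of its bounding rectangle.
Web: 8 × 210, A = 1 680 mm², x = 106 mm, Ī = 8 960 mm⁴.
Top flange (beyond web): 102 × 14, A = 1 428 mm², x = 161 mm, Ī = 1 238 076 mm⁴.
Bottom flange (beyond web): 102 × 14, A = 1 428 mm², x = 51 mm, Ī = 1 238 076 mm⁴.
Centroid: x̄ = ΣA·x / ΣA = 106 mm.
Transfer each piece to the centroidal y-axis using Ī + A·d² with d = x − 106:
  web: d = 0 mm → contributes +8 960 mm⁴
  top flange (beyond web): d = 55 mm → contributes +5 557 776 mm⁴
  bottom flange (beyond web): d = -55 mm → contributes +5 557 776 mm⁴
Total I = 11 124 512 mm⁴.

I_y ≈ 1.11 × 10⁷ mm⁴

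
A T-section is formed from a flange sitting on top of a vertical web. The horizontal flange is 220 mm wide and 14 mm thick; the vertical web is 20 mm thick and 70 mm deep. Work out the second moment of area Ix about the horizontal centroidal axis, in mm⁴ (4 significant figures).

Break the section into simple shapes (no overlaps), measuring from the bottom-left corner of the bounding box.
Flange: 220 × 14, A = 3 080 mm², y = 77 mm, Ī = 50306.7 mm⁴.
Web: 20 × 70, A = 1 400 mm², y = 35 mm, Ī = 571 667 mm⁴.
Centroid: ȳ = ΣA·y / ΣA = 63.875 mm.
Transfer each piece to the horizontal centroidal axis using Ī + A·d² with d = y − 63.875:
  flange: d = 13.125 mm → contributes +580 885 mm⁴
  web: d = -28.875 mm → contributes +1 738 939 mm⁴
Total I = 2 319 823 mm⁴.

Ix ≈ 2.320 × 10⁶ mm⁴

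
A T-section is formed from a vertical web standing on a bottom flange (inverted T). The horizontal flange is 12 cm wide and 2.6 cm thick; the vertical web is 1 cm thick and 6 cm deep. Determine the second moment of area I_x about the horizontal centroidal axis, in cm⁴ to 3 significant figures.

I_x ≈ 129 cm⁴

Decompose the section into non-overlapping parts with the origin at the bottom-left of its bounding rectangle.
Flange: 12 × 2.6, A = 31.2 cm², y = 1.3 cm, Ī = 17.576 cm⁴.
Web: 1 × 6, A = 6 cm², y = 5.6 cm, Ī = 18 cm⁴.
Centroid: ȳ = ΣA·y / ΣA = 1.9935 cm.
Transfer each piece to the horizontal centroidal axis using Ī + A·d² with d = y − 1.9935:
  flange: d = -0.69355 cm → contributes +32.583 cm⁴
  web: d = 3.6065 cm → contributes +96.039 cm⁴
Total I = 128.62 cm⁴.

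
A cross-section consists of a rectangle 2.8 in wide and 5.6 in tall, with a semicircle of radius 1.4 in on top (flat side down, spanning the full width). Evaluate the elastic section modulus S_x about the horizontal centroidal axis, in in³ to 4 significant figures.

Decompose the section into non-overlapping parts with the origin at the bottom-left of its bounding rectangle.
Rectangular body: 2.8 × 5.6, A = 15.68 in², y = 2.8 in, Ī = 40.9771 in⁴.
Semicircular cap: semicircle r = 1.4, A = 3.07876 in², y = 6.19418 in, Ī = 0.421642 in⁴.
Centroid: ȳ = ΣA·y / ΣA = 3.35707 in.
Transfer each piece to the horizontal centroidal axis using Ī + A·d² with d = y − 3.35707:
  rectangular body: d = -0.557066 in → contributes +45.8429 in⁴
  semicircular cap: d = 2.83711 in → contributes +25.2032 in⁴
Total I = 71.0461 in⁴.
Extreme fibre distance c = 3.64293 in; S = I/c = 19.5025 in³.

S_x ≈ 19.50 in³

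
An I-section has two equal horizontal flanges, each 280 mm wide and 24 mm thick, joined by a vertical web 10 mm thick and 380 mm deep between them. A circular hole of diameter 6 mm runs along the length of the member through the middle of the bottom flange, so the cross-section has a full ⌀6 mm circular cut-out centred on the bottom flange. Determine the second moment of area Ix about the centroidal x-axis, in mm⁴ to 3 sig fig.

Ix ≈ 5.94 × 10⁸ mm⁴

Decompose the section into non-overlapping parts with the origin at the bottom-left of its bounding rectangle.
Bottom flange: 280 × 24, A = 6 720 mm², y = 12 mm, Ī = 322 560 mm⁴.
Web: 10 × 380, A = 3 800 mm², y = 214 mm, Ī = 45 726 667 mm⁴.
Top flange: 280 × 24, A = 6 720 mm², y = 416 mm, Ī = 322 560 mm⁴.
Hole (subtracted): ⌀6, A = 28.274 mm², y = 12 mm, Ī = 63.617 mm⁴.
Centroid: ȳ = ΣA·y / ΣA = 214.33 mm.
Transfer each piece to the centroidal x-axis using Ī + A·d² with d = y − 214.33:
  bottom flange: d = -202.33 mm → contributes +275 427 066 mm⁴
  web: d = -0.33183 mm → contributes +45 727 085 mm⁴
  top flange: d = 201.67 mm → contributes +273 625 294 mm⁴
  hole: d = -202.33 mm → contributes −1 157 563 mm⁴
Total I = 593 621 882 mm⁴.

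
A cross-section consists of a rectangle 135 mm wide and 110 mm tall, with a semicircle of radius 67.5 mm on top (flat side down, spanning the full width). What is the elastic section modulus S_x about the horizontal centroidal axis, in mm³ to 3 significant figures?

Break the section into simple shapes (no overlaps), measuring from the bottom-left corner of the bounding box.
Rectangular body: 135 × 110, A = 14 850 mm², y = 55 mm, Ī = 14 973 750 mm⁴.
Semicircular cap: semicircle r = 67.5, A = 7156.9 mm², y = 138.65 mm, Ī = 2 278 490 mm⁴.
Centroid: ȳ = ΣA·y / ΣA = 82.203 mm.
Transfer each piece to the horizontal centroidal axis using Ī + A·d² with d = y − 82.203:
  rectangular body: d = -27.203 mm → contributes +25 963 098 mm⁴
  semicircular cap: d = 56.445 mm → contributes +25 080 386 mm⁴
Total I = 51 043 484 mm⁴.
Extreme fibre distance c = 95.297 mm; S = I/c = 535 627 mm³.

S_x ≈ 5.36 × 10⁵ mm³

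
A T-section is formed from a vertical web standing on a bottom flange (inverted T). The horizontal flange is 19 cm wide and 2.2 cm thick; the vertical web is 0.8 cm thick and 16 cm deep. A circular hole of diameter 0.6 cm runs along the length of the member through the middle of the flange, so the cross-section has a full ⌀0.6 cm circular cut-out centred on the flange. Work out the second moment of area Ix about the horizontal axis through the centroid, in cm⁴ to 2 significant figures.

Treat the section as a set of non-overlapping primitives; coordinates are from the bounding-box lower-left.
Flange: 19 × 2.2, A = 41.8 cm², y = 1.1 cm, Ī = 16.86 cm⁴.
Web: 0.8 × 16, A = 12.8 cm², y = 10.2 cm, Ī = 273.1 cm⁴.
Hole (subtracted): ⌀0.6, A = 0.2827 cm², y = 1.1 cm, Ī = 0.006362 cm⁴.
Centroid: ȳ = ΣA·y / ΣA = 3.244 cm.
Transfer each piece to the horizontal axis through the centroid using Ī + A·d² with d = y − 3.244:
  flange: d = -2.144 cm → contributes +209.1 cm⁴
  web: d = 6.956 cm → contributes +892.3 cm⁴
  hole: d = -2.144 cm → contributes −1.307 cm⁴
Total I = 1 100 cm⁴.

Ix ≈ 1100 cm⁴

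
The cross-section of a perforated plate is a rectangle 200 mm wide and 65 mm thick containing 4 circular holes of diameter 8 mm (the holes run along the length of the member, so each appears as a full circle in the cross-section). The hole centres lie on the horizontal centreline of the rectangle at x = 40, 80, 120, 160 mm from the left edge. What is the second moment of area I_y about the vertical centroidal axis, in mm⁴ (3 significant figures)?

Break the section into simple shapes (no overlaps), measuring from the bottom-left corner of the bounding box.
Plate: 200 × 65, A = 13 000 mm², x = 100 mm, Ī = 43 333 333 mm⁴.
Hole 1 (subtracted): ⌀8, A = 50.265 mm², x = 40 mm, Ī = 201.06 mm⁴.
Hole 2 (subtracted): ⌀8, A = 50.265 mm², x = 80 mm, Ī = 201.06 mm⁴.
Hole 3 (subtracted): ⌀8, A = 50.265 mm², x = 120 mm, Ī = 201.06 mm⁴.
Hole 4 (subtracted): ⌀8, A = 50.265 mm², x = 160 mm, Ī = 201.06 mm⁴.
By symmetry the centroid is at mid-width, x̄ = 100 mm.
Transfer each piece to the vertical centroidal axis using Ī + A·d² with d = x − 100:
  plate: d = 0 mm → contributes +43 333 333 mm⁴
  hole 1: d = -60 mm → contributes −181 157 mm⁴
  hole 2: d = -20 mm → contributes −20 307 mm⁴
  hole 3: d = 20 mm → contributes −20 307 mm⁴
  hole 4: d = 60 mm → contributes −181 157 mm⁴
Total I = 42 930 405 mm⁴.

I_y ≈ 4.29 × 10⁷ mm⁴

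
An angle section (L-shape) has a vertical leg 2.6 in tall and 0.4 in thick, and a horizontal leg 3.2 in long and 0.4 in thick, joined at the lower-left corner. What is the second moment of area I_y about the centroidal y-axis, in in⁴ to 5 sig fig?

Split into non-overlapping primitives; take the origin at the lower-left of the bounding box.
Vertical leg: 0.4 × 2.6, A = 1.04 in², x = 0.2 in, Ī = 0.01386667 in⁴.
Horizontal leg (remainder): 2.8 × 0.4, A = 1.12 in², x = 1.8 in, Ī = 0.7317333 in⁴.
Centroid: x̄ = ΣA·x / ΣA = 1.02963 in.
Transfer each piece to the centroidal y-axis using Ī + A·d² with d = x − 1.02963:
  vertical leg: d = -0.8296296 in → contributes +0.7296834 in⁴
  horizontal leg (remainder): d = 0.7703704 in → contributes +1.39642 in⁴
Total I = 2.126104 in⁴.

I_y ≈ 2.1261 in⁴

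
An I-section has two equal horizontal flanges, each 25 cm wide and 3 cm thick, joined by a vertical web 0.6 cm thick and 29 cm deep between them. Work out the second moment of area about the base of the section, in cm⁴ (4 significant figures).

I_base ≈ 9.100 × 10⁴ cm⁴

Break the section into simple shapes (no overlaps), measuring from the bottom-left corner of the bounding box.
Bottom flange: 25 × 3, A = 75 cm², y = 1.5 cm, Ī = 56.25 cm⁴.
Web: 0.6 × 29, A = 17.4 cm², y = 17.5 cm, Ī = 1219.45 cm⁴.
Top flange: 25 × 3, A = 75 cm², y = 33.5 cm, Ī = 56.25 cm⁴.
Transfer each piece to a horizontal axis along the bottom face using Ī + A·d² with d = y − 0:
  bottom flange: d = 1.5 cm → contributes +225 cm⁴
  web: d = 17.5 cm → contributes +6548.2 cm⁴
  top flange: d = 33.5 cm → contributes +84 225 cm⁴
Total I = 90998.2 cm⁴.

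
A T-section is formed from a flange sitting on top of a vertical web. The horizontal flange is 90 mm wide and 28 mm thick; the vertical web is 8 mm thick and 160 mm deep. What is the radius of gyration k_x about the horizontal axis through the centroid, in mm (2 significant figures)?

Break the section into simple shapes (no overlaps), measuring from the bottom-left corner of the bounding box.
Flange: 90 × 28, A = 2 520 mm², y = 174 mm, Ī = 164 640 mm⁴.
Web: 8 × 160, A = 1 280 mm², y = 80 mm, Ī = 2 730 667 mm⁴.
Centroid: ȳ = ΣA·y / ΣA = 142.3 mm.
Transfer each piece to the horizontal axis through the centroid using Ī + A·d² with d = y − 142.3:
  flange: d = 31.66 mm → contributes +2 691 080 mm⁴
  web: d = -62.34 mm → contributes +7 704 595 mm⁴
Total I = 10 395 676 mm⁴.
Radius of gyration: k = √(I/A) = √(10 395 676 / 3 800) = 52.3 mm.

k_x ≈ 52 mm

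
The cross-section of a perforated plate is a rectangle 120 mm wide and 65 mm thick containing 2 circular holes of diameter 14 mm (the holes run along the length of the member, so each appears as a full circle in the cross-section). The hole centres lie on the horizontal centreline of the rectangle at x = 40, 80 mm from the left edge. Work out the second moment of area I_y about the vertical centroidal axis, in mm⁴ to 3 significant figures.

Split into non-overlapping primitives; take the origin at the lower-left of the bounding box.
Plate: 120 × 65, A = 7 800 mm², x = 60 mm, Ī = 9 360 000 mm⁴.
Hole 1 (subtracted): ⌀14, A = 153.94 mm², x = 40 mm, Ī = 1885.7 mm⁴.
Hole 2 (subtracted): ⌀14, A = 153.94 mm², x = 80 mm, Ī = 1885.7 mm⁴.
By symmetry the centroid is at mid-width, x̄ = 60 mm.
Transfer each piece to the vertical centroidal axis using Ī + A·d² with d = x − 60:
  plate: d = 0 mm → contributes +9 360 000 mm⁴
  hole 1: d = -20 mm → contributes −63 461 mm⁴
  hole 2: d = 20 mm → contributes −63 461 mm⁴
Total I = 9 233 078 mm⁴.

I_y ≈ 9.23 × 10⁶ mm⁴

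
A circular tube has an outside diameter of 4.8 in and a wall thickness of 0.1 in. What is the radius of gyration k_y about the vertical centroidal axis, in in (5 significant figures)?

Split into non-overlapping primitives; take the origin at the lower-left of the bounding box.
Outer circle: ⌀4.8, A = 18.09557 in², x = 2.4 in, Ī = 26.05763 in⁴.
Bore (subtracted): ⌀4.6, A = 16.61903 in², x = 2.4 in, Ī = 21.97866 in⁴.
By symmetry the centroid is at mid-width, x̄ = 2.4 in.
All pieces are centred on the vertical centroidal axis, so I = ΣĪ (holes subtracted) = 4.078965 in⁴.
Radius of gyration: k = √(I/A) = √(4.078965 / 1.476549) = 1.662077 in.

k_y ≈ 1.6621 in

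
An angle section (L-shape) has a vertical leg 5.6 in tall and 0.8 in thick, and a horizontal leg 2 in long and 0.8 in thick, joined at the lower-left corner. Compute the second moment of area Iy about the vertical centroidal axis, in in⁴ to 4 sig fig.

Treat the section as a set of non-overlapping primitives; coordinates are from the bounding-box lower-left.
Vertical leg: 0.8 × 5.6, A = 4.48 in², x = 0.4 in, Ī = 0.238933 in⁴.
Horizontal leg (remainder): 1.2 × 0.8, A = 0.96 in², x = 1.4 in, Ī = 0.1152 in⁴.
Centroid: x̄ = ΣA·x / ΣA = 0.576471 in.
Transfer each piece to the vertical centroidal axis using Ī + A·d² with d = x − 0.576471:
  vertical leg: d = -0.176471 in → contributes +0.378449 in⁴
  horizontal leg (remainder): d = 0.823529 in → contributes +0.766273 in⁴
Total I = 1.14472 in⁴.

Iy ≈ 1.145 in⁴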